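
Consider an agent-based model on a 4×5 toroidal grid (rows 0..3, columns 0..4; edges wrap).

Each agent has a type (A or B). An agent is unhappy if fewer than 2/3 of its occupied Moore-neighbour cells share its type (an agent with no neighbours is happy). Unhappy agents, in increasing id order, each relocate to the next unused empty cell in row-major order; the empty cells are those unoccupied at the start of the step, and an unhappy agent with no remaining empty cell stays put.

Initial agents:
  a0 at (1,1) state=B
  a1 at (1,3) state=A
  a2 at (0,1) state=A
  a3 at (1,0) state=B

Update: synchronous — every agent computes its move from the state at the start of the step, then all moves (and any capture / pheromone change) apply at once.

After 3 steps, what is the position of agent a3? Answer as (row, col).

t=1: a0@(0,0):B a1@(1,3):A a2@(0,2):A a3@(0,3):B
t=2: a0@(0,0):B a1@(0,1):A a2@(0,4):A a3@(1,0):B
t=3: a0@(0,2):B a1@(0,3):A a2@(1,1):A a3@(1,2):B

(1, 2)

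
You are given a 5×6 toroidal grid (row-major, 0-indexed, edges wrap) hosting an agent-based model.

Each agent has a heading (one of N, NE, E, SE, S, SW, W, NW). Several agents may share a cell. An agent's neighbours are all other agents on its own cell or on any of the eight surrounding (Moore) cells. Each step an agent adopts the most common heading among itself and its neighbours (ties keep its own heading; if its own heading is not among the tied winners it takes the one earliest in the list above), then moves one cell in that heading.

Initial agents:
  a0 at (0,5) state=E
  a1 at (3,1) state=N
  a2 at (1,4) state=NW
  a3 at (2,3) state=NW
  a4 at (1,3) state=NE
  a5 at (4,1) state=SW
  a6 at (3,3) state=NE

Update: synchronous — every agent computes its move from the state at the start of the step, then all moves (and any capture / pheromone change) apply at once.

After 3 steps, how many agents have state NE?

t=1: a0@(0,0):E a1@(2,1):N a2@(0,3):NW a3@(1,2):NW a4@(0,2):NW a5@(0,0):SW a6@(2,4):NE
t=2: a0@(0,1):E a1@(1,1):N a2@(4,2):NW a3@(0,1):NW a4@(4,1):NW a5@(1,5):SW a6@(1,5):NE
t=3: a0@(4,0):NW a1@(0,1):N a2@(3,1):NW a3@(4,0):NW a4@(3,0):NW a5@(2,4):SW a6@(0,0):NE

1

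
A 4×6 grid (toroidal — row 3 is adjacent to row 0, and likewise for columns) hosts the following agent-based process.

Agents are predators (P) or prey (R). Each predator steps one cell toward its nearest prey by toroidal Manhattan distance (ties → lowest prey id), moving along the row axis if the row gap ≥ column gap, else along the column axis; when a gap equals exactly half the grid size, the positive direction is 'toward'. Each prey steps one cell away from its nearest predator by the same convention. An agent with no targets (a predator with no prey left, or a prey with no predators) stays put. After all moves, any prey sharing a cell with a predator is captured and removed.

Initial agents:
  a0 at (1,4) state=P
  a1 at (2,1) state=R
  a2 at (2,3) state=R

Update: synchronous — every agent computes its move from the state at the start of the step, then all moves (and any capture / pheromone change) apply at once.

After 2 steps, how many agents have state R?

2

t=1: a0@(2,4):P a1@(2,0):R a2@(3,3):R
t=2: a0@(2,5):P a1@(2,1):R a2@(0,3):R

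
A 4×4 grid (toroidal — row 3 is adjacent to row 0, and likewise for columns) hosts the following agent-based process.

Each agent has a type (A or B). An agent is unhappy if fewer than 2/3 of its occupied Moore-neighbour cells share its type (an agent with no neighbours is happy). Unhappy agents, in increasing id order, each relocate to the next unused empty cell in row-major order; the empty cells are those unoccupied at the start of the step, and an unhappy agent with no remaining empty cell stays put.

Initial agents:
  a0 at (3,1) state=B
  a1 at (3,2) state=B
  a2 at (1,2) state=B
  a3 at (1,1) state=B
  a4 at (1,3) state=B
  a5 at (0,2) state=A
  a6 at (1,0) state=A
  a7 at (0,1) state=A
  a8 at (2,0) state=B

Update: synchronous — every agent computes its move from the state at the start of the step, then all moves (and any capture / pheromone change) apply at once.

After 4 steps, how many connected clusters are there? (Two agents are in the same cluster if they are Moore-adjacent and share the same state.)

2

t=1: a0@(0,0):B a1@(0,3):B a2@(2,1):B a3@(2,2):B a4@(2,3):B a5@(3,0):A a6@(3,3):A a7@(0,1):A a8@(2,0):B
t=2: a0@(0,2):B a1@(1,0):B a2@(2,1):B a3@(2,2):B a4@(1,1):B a5@(1,2):A a6@(1,3):A a7@(3,1):A a8@(3,2):B
t=3: a0@(0,0):B a1@(1,0):B a2@(2,1):B a3@(0,1):B a4@(1,1):B a5@(0,3):A a6@(2,0):A a7@(2,3):A a8@(3,2):B
t=4: a0@(0,0):B a1@(0,2):B a2@(2,1):B a3@(0,1):B a4@(1,1):B a5@(1,2):A a6@(1,3):A a7@(2,2):A a8@(3,0):B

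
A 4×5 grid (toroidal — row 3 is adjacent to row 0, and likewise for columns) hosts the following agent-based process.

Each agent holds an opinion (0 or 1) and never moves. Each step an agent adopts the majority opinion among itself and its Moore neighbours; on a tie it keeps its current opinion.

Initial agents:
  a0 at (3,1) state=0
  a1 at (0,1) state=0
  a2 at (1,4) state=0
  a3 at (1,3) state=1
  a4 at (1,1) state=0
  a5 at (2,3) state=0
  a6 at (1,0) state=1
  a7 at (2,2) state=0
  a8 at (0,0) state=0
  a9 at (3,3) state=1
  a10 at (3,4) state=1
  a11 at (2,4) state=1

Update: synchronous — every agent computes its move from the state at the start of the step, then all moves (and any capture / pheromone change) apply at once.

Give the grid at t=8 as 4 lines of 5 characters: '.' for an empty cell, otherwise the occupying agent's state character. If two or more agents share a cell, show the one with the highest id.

00...
00.00
..011
.0.11

t=1: a0@(3,1):0 a1@(0,1):0 a2@(1,4):0 a3@(1,3):0 a4@(1,1):0 a5@(2,3):1 a6@(1,0):0 a7@(2,2):0 a8@(0,0):0 a9@(3,3):1 a10@(3,4):1 a11@(2,4):1
t=2: (unchanged — steady state)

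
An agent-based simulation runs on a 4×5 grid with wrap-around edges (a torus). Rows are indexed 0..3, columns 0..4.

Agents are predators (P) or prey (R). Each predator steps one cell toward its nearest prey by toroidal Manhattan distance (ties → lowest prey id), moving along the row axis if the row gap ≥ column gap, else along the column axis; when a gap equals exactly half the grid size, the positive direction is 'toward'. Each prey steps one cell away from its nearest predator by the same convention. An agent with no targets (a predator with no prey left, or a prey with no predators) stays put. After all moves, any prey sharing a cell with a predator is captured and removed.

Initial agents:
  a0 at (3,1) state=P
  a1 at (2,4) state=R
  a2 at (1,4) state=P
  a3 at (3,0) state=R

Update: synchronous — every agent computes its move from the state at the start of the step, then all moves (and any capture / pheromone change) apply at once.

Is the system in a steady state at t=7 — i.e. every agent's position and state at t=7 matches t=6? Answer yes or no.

no

t=1: a0@(3,0):P a1@(3,4):R a2@(2,4):P a3@(3,4):R
t=2: a0@(3,4):P a1@(3,3):R a2@(3,4):P a3@(3,3):R
t=3: a0@(3,3):P a1@(3,2):R a2@(3,3):P a3@(3,2):R
t=4: a0@(3,2):P a1@(3,1):R a2@(3,2):P a3@(3,1):R
t=5: a0@(3,1):P a1@(3,0):R a2@(3,1):P a3@(3,0):R
t=6: a0@(3,0):P a1@(3,4):R a2@(3,0):P a3@(3,4):R
t=7: a0@(3,4):P a1@(3,3):R a2@(3,4):P a3@(3,3):R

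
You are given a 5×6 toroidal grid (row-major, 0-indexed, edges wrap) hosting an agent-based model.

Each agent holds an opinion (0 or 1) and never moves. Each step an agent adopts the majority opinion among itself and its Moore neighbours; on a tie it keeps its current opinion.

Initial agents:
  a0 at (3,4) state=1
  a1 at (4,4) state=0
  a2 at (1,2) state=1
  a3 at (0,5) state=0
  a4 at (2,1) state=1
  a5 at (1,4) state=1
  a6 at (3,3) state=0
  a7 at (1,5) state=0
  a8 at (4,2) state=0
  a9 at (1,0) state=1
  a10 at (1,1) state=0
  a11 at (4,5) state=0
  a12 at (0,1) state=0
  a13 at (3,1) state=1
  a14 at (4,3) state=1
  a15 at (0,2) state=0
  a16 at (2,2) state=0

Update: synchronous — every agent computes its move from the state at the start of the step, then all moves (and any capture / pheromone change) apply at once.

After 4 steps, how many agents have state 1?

0

t=1: a0@(3,4):0 a1@(4,4):0 a2@(1,2):0 a3@(0,5):0 a4@(2,1):1 a5@(1,4):0 a6@(3,3):0 a7@(1,5):0 a8@(4,2):0 a9@(1,0):0 a10@(1,1):0 a11@(4,5):0 a12@(0,1):0 a13@(3,1):1 a14@(4,3):0 a15@(0,2):0 a16@(2,2):0
t=2: a0@(3,4):0 a1@(4,4):0 a2@(1,2):0 a3@(0,5):0 a4@(2,1):0 a5@(1,4):0 a6@(3,3):0 a7@(1,5):0 a8@(4,2):0 a9@(1,0):0 a10@(1,1):0 a11@(4,5):0 a12@(0,1):0 a13@(3,1):1 a14@(4,3):0 a15@(0,2):0 a16@(2,2):0
t=3: a0@(3,4):0 a1@(4,4):0 a2@(1,2):0 a3@(0,5):0 a4@(2,1):0 a5@(1,4):0 a6@(3,3):0 a7@(1,5):0 a8@(4,2):0 a9@(1,0):0 a10@(1,1):0 a11@(4,5):0 a12@(0,1):0 a13@(3,1):0 a14@(4,3):0 a15@(0,2):0 a16@(2,2):0
t=4: (unchanged — steady state)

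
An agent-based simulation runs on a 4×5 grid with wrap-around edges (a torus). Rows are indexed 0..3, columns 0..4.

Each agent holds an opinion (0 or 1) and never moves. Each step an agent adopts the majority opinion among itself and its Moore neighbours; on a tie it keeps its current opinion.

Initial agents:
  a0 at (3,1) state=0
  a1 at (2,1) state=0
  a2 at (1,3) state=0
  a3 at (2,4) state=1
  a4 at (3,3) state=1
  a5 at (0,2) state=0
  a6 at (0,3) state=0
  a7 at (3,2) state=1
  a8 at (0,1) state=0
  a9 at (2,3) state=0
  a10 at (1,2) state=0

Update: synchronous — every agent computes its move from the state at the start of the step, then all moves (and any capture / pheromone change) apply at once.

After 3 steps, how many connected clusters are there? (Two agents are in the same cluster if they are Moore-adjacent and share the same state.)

t=1: a0@(3,1):0 a1@(2,1):0 a2@(1,3):0 a3@(2,4):1 a4@(3,3):1 a5@(0,2):0 a6@(0,3):0 a7@(3,2):0 a8@(0,1):0 a9@(2,3):0 a10@(1,2):0
t=2: a0@(3,1):0 a1@(2,1):0 a2@(1,3):0 a3@(2,4):1 a4@(3,3):0 a5@(0,2):0 a6@(0,3):0 a7@(3,2):0 a8@(0,1):0 a9@(2,3):0 a10@(1,2):0
t=3: a0@(3,1):0 a1@(2,1):0 a2@(1,3):0 a3@(2,4):0 a4@(3,3):0 a5@(0,2):0 a6@(0,3):0 a7@(3,2):0 a8@(0,1):0 a9@(2,3):0 a10@(1,2):0

1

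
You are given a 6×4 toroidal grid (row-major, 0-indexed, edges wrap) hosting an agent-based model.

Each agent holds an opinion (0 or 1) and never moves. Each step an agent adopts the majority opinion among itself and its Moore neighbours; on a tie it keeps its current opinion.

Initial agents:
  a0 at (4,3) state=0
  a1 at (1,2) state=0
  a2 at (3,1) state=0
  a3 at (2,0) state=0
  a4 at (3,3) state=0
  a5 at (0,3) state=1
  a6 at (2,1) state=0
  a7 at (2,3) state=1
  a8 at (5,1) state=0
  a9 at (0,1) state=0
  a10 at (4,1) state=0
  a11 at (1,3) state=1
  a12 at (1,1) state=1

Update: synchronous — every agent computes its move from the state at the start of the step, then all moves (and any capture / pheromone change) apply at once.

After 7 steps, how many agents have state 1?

0

t=1: a0@(4,3):0 a1@(1,2):1 a2@(3,1):0 a3@(2,0):0 a4@(3,3):0 a5@(0,3):1 a6@(2,1):0 a7@(2,3):0 a8@(5,1):0 a9@(0,1):0 a10@(4,1):0 a11@(1,3):1 a12@(1,1):0
t=2: a0@(4,3):0 a1@(1,2):0 a2@(3,1):0 a3@(2,0):0 a4@(3,3):0 a5@(0,3):1 a6@(2,1):0 a7@(2,3):0 a8@(5,1):0 a9@(0,1):0 a10@(4,1):0 a11@(1,3):1 a12@(1,1):0
t=3: a0@(4,3):0 a1@(1,2):0 a2@(3,1):0 a3@(2,0):0 a4@(3,3):0 a5@(0,3):1 a6@(2,1):0 a7@(2,3):0 a8@(5,1):0 a9@(0,1):0 a10@(4,1):0 a11@(1,3):0 a12@(1,1):0
t=4: a0@(4,3):0 a1@(1,2):0 a2@(3,1):0 a3@(2,0):0 a4@(3,3):0 a5@(0,3):0 a6@(2,1):0 a7@(2,3):0 a8@(5,1):0 a9@(0,1):0 a10@(4,1):0 a11@(1,3):0 a12@(1,1):0
t=5: (unchanged — steady state)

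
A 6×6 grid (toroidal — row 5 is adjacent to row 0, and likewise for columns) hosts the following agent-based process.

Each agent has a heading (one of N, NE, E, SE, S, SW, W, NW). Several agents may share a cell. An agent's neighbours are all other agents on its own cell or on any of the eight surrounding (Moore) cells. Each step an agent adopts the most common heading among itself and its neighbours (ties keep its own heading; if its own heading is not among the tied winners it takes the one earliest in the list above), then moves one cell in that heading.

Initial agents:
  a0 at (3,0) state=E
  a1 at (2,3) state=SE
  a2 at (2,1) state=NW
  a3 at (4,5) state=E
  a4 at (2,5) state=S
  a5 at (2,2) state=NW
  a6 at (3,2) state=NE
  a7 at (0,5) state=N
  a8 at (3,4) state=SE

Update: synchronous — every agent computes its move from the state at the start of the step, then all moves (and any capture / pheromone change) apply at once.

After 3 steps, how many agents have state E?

2

t=1: a0@(3,1):E a1@(3,4):SE a2@(1,0):NW a3@(4,0):E a4@(3,5):S a5@(1,1):NW a6@(2,1):NW a7@(5,5):N a8@(4,5):SE
t=2: a0@(3,2):E a1@(4,5):SE a2@(0,5):NW a3@(4,1):E a4@(4,0):SE a5@(0,0):NW a6@(1,0):NW a7@(4,5):N a8@(5,0):SE
t=3: a0@(3,3):E a1@(5,0):SE a2@(5,4):NW a3@(4,2):E a4@(5,1):SE a5@(5,5):NW a6@(0,5):NW a7@(5,0):SE a8@(0,1):SE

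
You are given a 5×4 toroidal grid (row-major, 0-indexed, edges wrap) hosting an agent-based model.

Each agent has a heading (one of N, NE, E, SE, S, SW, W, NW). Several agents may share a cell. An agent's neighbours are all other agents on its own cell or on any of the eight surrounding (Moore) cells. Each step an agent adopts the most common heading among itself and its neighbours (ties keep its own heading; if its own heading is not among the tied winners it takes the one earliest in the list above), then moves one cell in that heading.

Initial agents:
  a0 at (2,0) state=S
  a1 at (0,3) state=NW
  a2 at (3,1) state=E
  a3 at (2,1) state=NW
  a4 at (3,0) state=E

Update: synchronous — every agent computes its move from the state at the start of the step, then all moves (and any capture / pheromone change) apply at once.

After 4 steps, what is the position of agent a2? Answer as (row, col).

(3, 1)

t=1: a0@(2,1):E a1@(4,2):NW a2@(3,2):E a3@(2,2):E a4@(3,1):E
t=2: a0@(2,2):E a1@(4,3):E a2@(3,3):E a3@(2,3):E a4@(3,2):E
t=3: a0@(2,3):E a1@(4,0):E a2@(3,0):E a3@(2,0):E a4@(3,3):E
t=4: a0@(2,0):E a1@(4,1):E a2@(3,1):E a3@(2,1):E a4@(3,0):E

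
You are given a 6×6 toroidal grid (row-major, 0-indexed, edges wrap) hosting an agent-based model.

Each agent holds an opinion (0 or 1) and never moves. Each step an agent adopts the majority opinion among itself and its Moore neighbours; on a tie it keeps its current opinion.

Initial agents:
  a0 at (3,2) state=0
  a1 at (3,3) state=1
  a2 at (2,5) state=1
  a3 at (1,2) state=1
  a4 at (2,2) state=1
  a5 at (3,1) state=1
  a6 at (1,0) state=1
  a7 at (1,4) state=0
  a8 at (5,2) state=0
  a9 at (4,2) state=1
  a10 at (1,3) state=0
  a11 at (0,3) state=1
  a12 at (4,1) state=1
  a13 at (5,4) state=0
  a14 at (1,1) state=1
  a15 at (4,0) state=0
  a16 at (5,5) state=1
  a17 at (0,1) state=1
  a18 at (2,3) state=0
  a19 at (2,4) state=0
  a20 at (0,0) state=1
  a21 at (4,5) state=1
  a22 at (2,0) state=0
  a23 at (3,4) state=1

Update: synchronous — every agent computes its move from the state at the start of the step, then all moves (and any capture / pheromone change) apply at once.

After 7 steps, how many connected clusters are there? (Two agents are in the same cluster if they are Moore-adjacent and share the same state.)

t=1: a0@(3,2):1 a1@(3,3):1 a2@(2,5):1 a3@(1,2):1 a4@(2,2):1 a5@(3,1):1 a6@(1,0):1 a7@(1,4):0 a8@(5,2):1 a9@(4,2):1 a10@(1,3):0 a11@(0,3):0 a12@(4,1):1 a13@(5,4):1 a14@(1,1):1 a15@(4,0):1 a16@(5,5):1 a17@(0,1):1 a18@(2,3):0 a19@(2,4):0 a20@(0,0):1 a21@(4,5):1 a22@(2,0):1 a23@(3,4):1
t=2: a0@(3,2):1 a1@(3,3):1 a2@(2,5):1 a3@(1,2):1 a4@(2,2):1 a5@(3,1):1 a6@(1,0):1 a7@(1,4):0 a8@(5,2):1 a9@(4,2):1 a10@(1,3):0 a11@(0,3):0 a12@(4,1):1 a13@(5,4):1 a14@(1,1):1 a15@(4,0):1 a16@(5,5):1 a17@(0,1):1 a18@(2,3):1 a19@(2,4):0 a20@(0,0):1 a21@(4,5):1 a22@(2,0):1 a23@(3,4):1
t=3: a0@(3,2):1 a1@(3,3):1 a2@(2,5):1 a3@(1,2):1 a4@(2,2):1 a5@(3,1):1 a6@(1,0):1 a7@(1,4):0 a8@(5,2):1 a9@(4,2):1 a10@(1,3):0 a11@(0,3):0 a12@(4,1):1 a13@(5,4):1 a14@(1,1):1 a15@(4,0):1 a16@(5,5):1 a17@(0,1):1 a18@(2,3):1 a19@(2,4):1 a20@(0,0):1 a21@(4,5):1 a22@(2,0):1 a23@(3,4):1
t=4: a0@(3,2):1 a1@(3,3):1 a2@(2,5):1 a3@(1,2):1 a4@(2,2):1 a5@(3,1):1 a6@(1,0):1 a7@(1,4):0 a8@(5,2):1 a9@(4,2):1 a10@(1,3):1 a11@(0,3):0 a12@(4,1):1 a13@(5,4):1 a14@(1,1):1 a15@(4,0):1 a16@(5,5):1 a17@(0,1):1 a18@(2,3):1 a19@(2,4):1 a20@(0,0):1 a21@(4,5):1 a22@(2,0):1 a23@(3,4):1
t=5: a0@(3,2):1 a1@(3,3):1 a2@(2,5):1 a3@(1,2):1 a4@(2,2):1 a5@(3,1):1 a6@(1,0):1 a7@(1,4):1 a8@(5,2):1 a9@(4,2):1 a10@(1,3):1 a11@(0,3):1 a12@(4,1):1 a13@(5,4):1 a14@(1,1):1 a15@(4,0):1 a16@(5,5):1 a17@(0,1):1 a18@(2,3):1 a19@(2,4):1 a20@(0,0):1 a21@(4,5):1 a22@(2,0):1 a23@(3,4):1
t=6: (unchanged — steady state)

1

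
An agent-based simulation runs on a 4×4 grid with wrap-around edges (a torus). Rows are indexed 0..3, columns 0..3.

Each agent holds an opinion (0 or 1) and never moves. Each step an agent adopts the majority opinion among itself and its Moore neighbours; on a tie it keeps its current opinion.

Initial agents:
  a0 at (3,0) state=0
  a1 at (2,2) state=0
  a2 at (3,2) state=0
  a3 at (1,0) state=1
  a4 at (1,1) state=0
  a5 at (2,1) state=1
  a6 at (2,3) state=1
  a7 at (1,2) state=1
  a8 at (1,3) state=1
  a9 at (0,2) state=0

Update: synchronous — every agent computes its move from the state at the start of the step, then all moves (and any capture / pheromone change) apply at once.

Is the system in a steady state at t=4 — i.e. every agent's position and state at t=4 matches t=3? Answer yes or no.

no

t=1: a0@(3,0):1 a1@(2,2):1 a2@(3,2):0 a3@(1,0):1 a4@(1,1):0 a5@(2,1):0 a6@(2,3):1 a7@(1,2):1 a8@(1,3):1 a9@(0,2):0
t=2: a0@(3,0):1 a1@(2,2):1 a2@(3,2):0 a3@(1,0):1 a4@(1,1):0 a5@(2,1):1 a6@(2,3):1 a7@(1,2):1 a8@(1,3):1 a9@(0,2):0
t=3: a0@(3,0):1 a1@(2,2):1 a2@(3,2):1 a3@(1,0):1 a4@(1,1):1 a5@(2,1):1 a6@(2,3):1 a7@(1,2):1 a8@(1,3):1 a9@(0,2):0
t=4: a0@(3,0):1 a1@(2,2):1 a2@(3,2):1 a3@(1,0):1 a4@(1,1):1 a5@(2,1):1 a6@(2,3):1 a7@(1,2):1 a8@(1,3):1 a9@(0,2):1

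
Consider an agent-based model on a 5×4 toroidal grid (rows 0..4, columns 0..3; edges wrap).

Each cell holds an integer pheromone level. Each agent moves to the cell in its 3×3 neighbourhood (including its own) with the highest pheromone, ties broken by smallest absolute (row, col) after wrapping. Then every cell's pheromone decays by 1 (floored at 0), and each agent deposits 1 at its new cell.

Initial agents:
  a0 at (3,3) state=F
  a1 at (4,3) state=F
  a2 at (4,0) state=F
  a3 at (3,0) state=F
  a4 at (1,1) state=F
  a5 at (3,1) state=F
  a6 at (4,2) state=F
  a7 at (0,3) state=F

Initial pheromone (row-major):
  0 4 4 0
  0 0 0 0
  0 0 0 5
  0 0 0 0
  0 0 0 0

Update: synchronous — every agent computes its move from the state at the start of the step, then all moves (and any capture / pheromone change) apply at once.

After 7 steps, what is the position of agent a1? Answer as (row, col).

t=1: a0@(2,3) a1@(0,2) a2@(0,1) a3@(2,3) a4@(0,1) a5@(2,0) a6@(0,1) a7@(0,2) | pheromone: 0 6 5 0 / 0 0 0 0 / 1 0 0 6 / 0 0 0 0 / 0 0 0 0
t=2: a0@(2,3) a1@(0,1) a2@(0,1) a3@(2,3) a4@(0,1) a5@(2,3) a6@(0,1) a7@(0,1) | pheromone: 0 10 4 0 / 0 0 0 0 / 0 0 0 8 / 0 0 0 0 / 0 0 0 0
t=3: a0@(2,3) a1@(0,1) a2@(0,1) a3@(2,3) a4@(0,1) a5@(2,3) a6@(0,1) a7@(0,1) | pheromone: 0 14 3 0 / 0 0 0 0 / 0 0 0 10 / 0 0 0 0 / 0 0 0 0
t=4: a0@(2,3) a1@(0,1) a2@(0,1) a3@(2,3) a4@(0,1) a5@(2,3) a6@(0,1) a7@(0,1) | pheromone: 0 18 2 0 / 0 0 0 0 / 0 0 0 12 / 0 0 0 0 / 0 0 0 0
t=5: a0@(2,3) a1@(0,1) a2@(0,1) a3@(2,3) a4@(0,1) a5@(2,3) a6@(0,1) a7@(0,1) | pheromone: 0 22 1 0 / 0 0 0 0 / 0 0 0 14 / 0 0 0 0 / 0 0 0 0
t=6: a0@(2,3) a1@(0,1) a2@(0,1) a3@(2,3) a4@(0,1) a5@(2,3) a6@(0,1) a7@(0,1) | pheromone: 0 26 0 0 / 0 0 0 0 / 0 0 0 16 / 0 0 0 0 / 0 0 0 0
t=7: a0@(2,3) a1@(0,1) a2@(0,1) a3@(2,3) a4@(0,1) a5@(2,3) a6@(0,1) a7@(0,1) | pheromone: 0 30 0 0 / 0 0 0 0 / 0 0 0 18 / 0 0 0 0 / 0 0 0 0

(0, 1)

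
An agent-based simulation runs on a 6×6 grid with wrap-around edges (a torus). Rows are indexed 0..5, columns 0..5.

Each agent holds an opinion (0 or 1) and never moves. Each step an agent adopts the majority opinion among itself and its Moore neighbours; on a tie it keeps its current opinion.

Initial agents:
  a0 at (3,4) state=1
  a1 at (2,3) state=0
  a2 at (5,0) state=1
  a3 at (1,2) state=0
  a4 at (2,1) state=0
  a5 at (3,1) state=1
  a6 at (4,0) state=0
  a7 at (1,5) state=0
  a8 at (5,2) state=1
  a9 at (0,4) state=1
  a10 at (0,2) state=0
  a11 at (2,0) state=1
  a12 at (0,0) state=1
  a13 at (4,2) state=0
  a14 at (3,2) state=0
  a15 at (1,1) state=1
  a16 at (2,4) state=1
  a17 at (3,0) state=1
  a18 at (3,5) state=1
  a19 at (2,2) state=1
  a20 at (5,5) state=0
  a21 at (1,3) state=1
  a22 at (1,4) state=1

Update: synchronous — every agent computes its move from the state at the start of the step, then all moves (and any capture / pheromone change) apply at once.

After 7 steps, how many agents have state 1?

t=1: a0@(3,4):1 a1@(2,3):1 a2@(5,0):1 a3@(1,2):0 a4@(2,1):1 a5@(3,1):1 a6@(4,0):1 a7@(1,5):1 a8@(5,2):0 a9@(0,4):1 a10@(0,2):1 a11@(2,0):1 a12@(0,0):1 a13@(4,2):0 a14@(3,2):0 a15@(1,1):1 a16@(2,4):1 a17@(3,0):1 a18@(3,5):1 a19@(2,2):1 a20@(5,5):1 a21@(1,3):1 a22@(1,4):1
t=2: a0@(3,4):1 a1@(2,3):1 a2@(5,0):1 a3@(1,2):1 a4@(2,1):1 a5@(3,1):1 a6@(4,0):1 a7@(1,5):1 a8@(5,2):0 a9@(0,4):1 a10@(0,2):1 a11@(2,0):1 a12@(0,0):1 a13@(4,2):0 a14@(3,2):1 a15@(1,1):1 a16@(2,4):1 a17@(3,0):1 a18@(3,5):1 a19@(2,2):1 a20@(5,5):1 a21@(1,3):1 a22@(1,4):1
t=3: (unchanged — steady state)

21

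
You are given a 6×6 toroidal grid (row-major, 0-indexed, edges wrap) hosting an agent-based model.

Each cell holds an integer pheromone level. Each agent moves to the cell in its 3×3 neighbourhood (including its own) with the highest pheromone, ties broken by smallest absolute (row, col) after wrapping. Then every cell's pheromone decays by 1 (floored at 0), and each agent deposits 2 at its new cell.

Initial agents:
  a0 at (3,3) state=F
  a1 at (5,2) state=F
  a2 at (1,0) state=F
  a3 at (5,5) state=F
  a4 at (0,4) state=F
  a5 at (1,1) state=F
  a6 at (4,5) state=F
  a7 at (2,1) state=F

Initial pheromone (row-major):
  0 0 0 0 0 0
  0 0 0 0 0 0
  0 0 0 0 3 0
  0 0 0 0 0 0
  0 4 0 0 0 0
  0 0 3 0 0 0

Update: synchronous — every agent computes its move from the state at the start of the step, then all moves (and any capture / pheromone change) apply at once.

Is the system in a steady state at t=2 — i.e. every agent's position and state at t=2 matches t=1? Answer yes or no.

t=1: a0@(2,4) a1@(4,1) a2@(0,0) a3@(0,0) a4@(0,3) a5@(0,0) a6@(3,0) a7@(1,0) | pheromone: 6 0 0 2 0 0 / 2 0 0 0 0 0 / 0 0 0 0 4 0 / 2 0 0 0 0 0 / 0 5 0 0 0 0 / 0 0 2 0 0 0
t=2: a0@(2,4) a1@(4,1) a2@(0,0) a3@(0,0) a4@(0,3) a5@(0,0) a6@(4,1) a7@(0,0) | pheromone: 13 0 0 3 0 0 / 1 0 0 0 0 0 / 0 0 0 0 5 0 / 1 0 0 0 0 0 / 0 8 0 0 0 0 / 0 0 1 0 0 0

no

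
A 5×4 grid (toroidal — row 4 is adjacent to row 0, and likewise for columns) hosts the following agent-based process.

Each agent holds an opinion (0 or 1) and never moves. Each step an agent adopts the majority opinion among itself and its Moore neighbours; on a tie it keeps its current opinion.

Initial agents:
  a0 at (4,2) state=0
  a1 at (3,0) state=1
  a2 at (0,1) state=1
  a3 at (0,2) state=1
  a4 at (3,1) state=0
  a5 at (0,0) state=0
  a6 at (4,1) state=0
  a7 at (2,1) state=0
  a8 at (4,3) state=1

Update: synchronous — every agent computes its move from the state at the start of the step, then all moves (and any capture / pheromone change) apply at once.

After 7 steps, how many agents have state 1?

t=1: a0@(4,2):0 a1@(3,0):0 a2@(0,1):0 a3@(0,2):1 a4@(3,1):0 a5@(0,0):0 a6@(4,1):0 a7@(2,1):0 a8@(4,3):1
t=2: a0@(4,2):0 a1@(3,0):0 a2@(0,1):0 a3@(0,2):0 a4@(3,1):0 a5@(0,0):0 a6@(4,1):0 a7@(2,1):0 a8@(4,3):0
t=3: (unchanged — steady state)

0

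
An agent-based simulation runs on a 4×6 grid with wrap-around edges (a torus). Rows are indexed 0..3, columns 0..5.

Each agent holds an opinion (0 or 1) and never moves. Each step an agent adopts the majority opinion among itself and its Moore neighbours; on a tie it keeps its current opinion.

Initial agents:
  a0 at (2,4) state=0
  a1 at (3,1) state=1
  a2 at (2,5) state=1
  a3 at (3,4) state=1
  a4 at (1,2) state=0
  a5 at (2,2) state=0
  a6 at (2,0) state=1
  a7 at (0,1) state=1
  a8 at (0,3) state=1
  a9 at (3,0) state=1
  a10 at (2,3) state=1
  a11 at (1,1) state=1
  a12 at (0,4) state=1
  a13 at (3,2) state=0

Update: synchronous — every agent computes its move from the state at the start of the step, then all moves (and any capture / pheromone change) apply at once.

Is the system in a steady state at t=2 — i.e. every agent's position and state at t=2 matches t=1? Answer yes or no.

no

t=1: a0@(2,4):1 a1@(3,1):1 a2@(2,5):1 a3@(3,4):1 a4@(1,2):1 a5@(2,2):0 a6@(2,0):1 a7@(0,1):1 a8@(0,3):1 a9@(3,0):1 a10@(2,3):0 a11@(1,1):1 a12@(0,4):1 a13@(3,2):1
t=2: a0@(2,4):1 a1@(3,1):1 a2@(2,5):1 a3@(3,4):1 a4@(1,2):1 a5@(2,2):1 a6@(2,0):1 a7@(0,1):1 a8@(0,3):1 a9@(3,0):1 a10@(2,3):1 a11@(1,1):1 a12@(0,4):1 a13@(3,2):1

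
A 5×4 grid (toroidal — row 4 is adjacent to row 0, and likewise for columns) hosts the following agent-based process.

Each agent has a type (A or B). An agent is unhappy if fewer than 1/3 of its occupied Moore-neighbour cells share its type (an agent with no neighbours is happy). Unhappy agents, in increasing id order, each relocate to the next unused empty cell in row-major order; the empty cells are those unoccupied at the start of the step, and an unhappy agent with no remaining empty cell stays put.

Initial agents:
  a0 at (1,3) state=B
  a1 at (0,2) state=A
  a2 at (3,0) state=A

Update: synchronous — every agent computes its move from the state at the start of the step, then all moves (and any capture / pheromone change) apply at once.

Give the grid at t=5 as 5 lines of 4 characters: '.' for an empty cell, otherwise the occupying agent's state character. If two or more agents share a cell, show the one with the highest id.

BA..
....
....
A...
....

t=1: a0@(0,0):B a1@(0,1):A a2@(3,0):A
t=2: a0@(0,2):B a1@(0,3):A a2@(3,0):A
t=3: a0@(0,0):B a1@(0,1):A a2@(3,0):A
t=4: a0@(0,2):B a1@(0,3):A a2@(3,0):A
t=5: a0@(0,0):B a1@(0,1):A a2@(3,0):A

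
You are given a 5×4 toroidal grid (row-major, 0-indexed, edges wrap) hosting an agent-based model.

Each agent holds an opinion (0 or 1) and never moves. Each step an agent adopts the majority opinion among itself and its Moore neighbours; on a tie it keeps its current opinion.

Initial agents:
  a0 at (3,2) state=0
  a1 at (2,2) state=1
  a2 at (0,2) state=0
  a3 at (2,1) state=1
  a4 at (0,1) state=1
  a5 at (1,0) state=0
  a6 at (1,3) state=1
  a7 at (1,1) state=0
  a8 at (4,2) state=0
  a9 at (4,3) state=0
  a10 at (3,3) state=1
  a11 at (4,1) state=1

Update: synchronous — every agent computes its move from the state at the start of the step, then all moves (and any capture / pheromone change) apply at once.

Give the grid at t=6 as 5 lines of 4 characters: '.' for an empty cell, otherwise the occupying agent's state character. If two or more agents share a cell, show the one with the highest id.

.00.
00.0
.00.
..00
.000

t=1: a0@(3,2):1 a1@(2,2):1 a2@(0,2):0 a3@(2,1):0 a4@(0,1):0 a5@(1,0):1 a6@(1,3):1 a7@(1,1):0 a8@(4,2):0 a9@(4,3):0 a10@(3,3):0 a11@(4,1):0
t=2: a0@(3,2):0 a1@(2,2):1 a2@(0,2):0 a3@(2,1):1 a4@(0,1):0 a5@(1,0):0 a6@(1,3):1 a7@(1,1):0 a8@(4,2):0 a9@(4,3):0 a10@(3,3):0 a11@(4,1):0
t=3: a0@(3,2):0 a1@(2,2):1 a2@(0,2):0 a3@(2,1):0 a4@(0,1):0 a5@(1,0):0 a6@(1,3):1 a7@(1,1):0 a8@(4,2):0 a9@(4,3):0 a10@(3,3):0 a11@(4,1):0
t=4: a0@(3,2):0 a1@(2,2):0 a2@(0,2):0 a3@(2,1):0 a4@(0,1):0 a5@(1,0):0 a6@(1,3):1 a7@(1,1):0 a8@(4,2):0 a9@(4,3):0 a10@(3,3):0 a11@(4,1):0
t=5: a0@(3,2):0 a1@(2,2):0 a2@(0,2):0 a3@(2,1):0 a4@(0,1):0 a5@(1,0):0 a6@(1,3):0 a7@(1,1):0 a8@(4,2):0 a9@(4,3):0 a10@(3,3):0 a11@(4,1):0
t=6: (unchanged — steady state)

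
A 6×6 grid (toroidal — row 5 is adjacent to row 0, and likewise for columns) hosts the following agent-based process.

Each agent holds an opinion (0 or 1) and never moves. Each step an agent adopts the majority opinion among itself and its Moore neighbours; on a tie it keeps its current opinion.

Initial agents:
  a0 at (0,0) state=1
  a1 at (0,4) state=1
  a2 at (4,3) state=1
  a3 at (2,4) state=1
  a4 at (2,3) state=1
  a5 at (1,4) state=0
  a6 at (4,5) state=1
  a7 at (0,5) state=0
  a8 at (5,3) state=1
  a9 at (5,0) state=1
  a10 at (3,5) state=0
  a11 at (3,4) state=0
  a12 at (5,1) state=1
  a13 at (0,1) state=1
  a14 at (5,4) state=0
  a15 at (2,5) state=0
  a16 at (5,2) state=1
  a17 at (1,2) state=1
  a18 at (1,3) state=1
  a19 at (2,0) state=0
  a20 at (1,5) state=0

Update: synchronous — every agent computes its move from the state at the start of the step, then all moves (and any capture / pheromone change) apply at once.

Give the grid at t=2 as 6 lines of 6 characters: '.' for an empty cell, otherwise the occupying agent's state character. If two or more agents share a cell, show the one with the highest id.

11..00
..1100
0..100
....00
...1.1
11111.

t=1: a0@(0,0):1 a1@(0,4):0 a2@(4,3):1 a3@(2,4):0 a4@(2,3):1 a5@(1,4):0 a6@(4,5):0 a7@(0,5):0 a8@(5,3):1 a9@(5,0):1 a10@(3,5):0 a11@(3,4):1 a12@(5,1):1 a13@(0,1):1 a14@(5,4):1 a15@(2,5):0 a16@(5,2):1 a17@(1,2):1 a18@(1,3):1 a19@(2,0):0 a20@(1,5):0
t=2: a0@(0,0):1 a1@(0,4):0 a2@(4,3):1 a3@(2,4):0 a4@(2,3):1 a5@(1,4):0 a6@(4,5):1 a7@(0,5):0 a8@(5,3):1 a9@(5,0):1 a10@(3,5):0 a11@(3,4):0 a12@(5,1):1 a13@(0,1):1 a14@(5,4):1 a15@(2,5):0 a16@(5,2):1 a17@(1,2):1 a18@(1,3):1 a19@(2,0):0 a20@(1,5):0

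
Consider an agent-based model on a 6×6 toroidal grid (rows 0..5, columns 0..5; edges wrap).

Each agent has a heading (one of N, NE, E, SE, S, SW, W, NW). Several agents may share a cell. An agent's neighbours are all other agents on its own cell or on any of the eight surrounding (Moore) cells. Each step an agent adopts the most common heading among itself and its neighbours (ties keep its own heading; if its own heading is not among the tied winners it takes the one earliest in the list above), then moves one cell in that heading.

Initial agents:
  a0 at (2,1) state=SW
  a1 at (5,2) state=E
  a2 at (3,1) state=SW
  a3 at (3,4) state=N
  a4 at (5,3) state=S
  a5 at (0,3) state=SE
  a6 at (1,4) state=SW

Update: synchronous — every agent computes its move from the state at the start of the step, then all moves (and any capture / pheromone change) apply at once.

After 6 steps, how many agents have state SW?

t=1: a0@(3,0):SW a1@(5,3):E a2@(4,0):SW a3@(2,4):N a4@(0,3):S a5@(1,4):SE a6@(2,3):SW
t=2: a0@(4,5):SW a1@(5,4):E a2@(5,5):SW a3@(1,4):N a4@(1,3):S a5@(2,5):SE a6@(3,2):SW
t=3: a0@(5,4):SW a1@(0,3):SW a2@(0,4):SW a3@(0,4):N a4@(2,3):S a5@(3,0):SE a6@(4,1):SW
t=4: a0@(0,3):SW a1@(1,2):SW a2@(1,3):SW a3@(1,3):SW a4@(3,3):S a5@(4,1):SE a6@(5,0):SW
t=5: a0@(1,2):SW a1@(2,1):SW a2@(2,2):SW a3@(2,2):SW a4@(4,3):S a5@(5,2):SE a6@(0,5):SW
t=6: a0@(2,1):SW a1@(3,0):SW a2@(3,1):SW a3@(3,1):SW a4@(5,3):S a5@(0,3):SE a6@(1,4):SW

5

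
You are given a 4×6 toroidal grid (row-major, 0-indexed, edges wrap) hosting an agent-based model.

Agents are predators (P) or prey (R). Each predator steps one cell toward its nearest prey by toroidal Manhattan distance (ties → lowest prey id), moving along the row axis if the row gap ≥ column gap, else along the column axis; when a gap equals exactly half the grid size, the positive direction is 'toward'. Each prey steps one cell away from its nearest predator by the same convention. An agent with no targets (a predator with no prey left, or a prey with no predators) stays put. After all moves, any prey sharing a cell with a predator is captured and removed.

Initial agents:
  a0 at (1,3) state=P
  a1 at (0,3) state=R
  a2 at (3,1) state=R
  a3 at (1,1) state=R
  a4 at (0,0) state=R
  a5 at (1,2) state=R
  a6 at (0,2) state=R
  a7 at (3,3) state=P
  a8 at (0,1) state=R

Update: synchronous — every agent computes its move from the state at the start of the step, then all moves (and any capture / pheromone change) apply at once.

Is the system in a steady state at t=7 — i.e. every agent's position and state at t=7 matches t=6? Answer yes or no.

t=1: a0@(0,3):P a1@(3,3):R a2@(3,0):R a3@(1,0):R a4@(0,5):R a5@(1,1):R a6@(3,2):R a7@(0,3):P a8@(0,0):R
t=2: a0@(3,3):P a1@(2,3):R a2@(3,5):R a3@(1,5):R a4@(0,0):R a5@(1,0):R a6@(2,2):R a7@(3,3):P a8@(0,5):R
t=3: a0@(2,3):P a1@(1,3):R a2@(3,0):R a3@(0,5):R a4@(0,5):R a5@(1,5):R a6@(1,2):R a7@(2,3):P a8@(0,0):R
t=4: a0@(1,3):P a1@(0,3):R a2@(3,5):R a3@(3,5):R a4@(3,5):R a5@(1,0):R a6@(0,2):R a7@(1,3):P a8@(0,5):R
t=5: a0@(0,3):P a1@(3,3):R a2@(2,5):R a3@(2,5):R a4@(2,5):R a5@(1,5):R a6@(3,2):R a7@(0,3):P a8@(0,0):R
t=6: a0@(3,3):P a1@(2,3):R a2@(1,5):R a3@(1,5):R a4@(1,5):R a5@(1,0):R a6@(2,2):R a7@(3,3):P a8@(0,5):R
t=7: a0@(2,3):P a1@(1,3):R a2@(0,5):R a3@(0,5):R a4@(0,5):R a5@(1,5):R a6@(1,2):R a7@(2,3):P a8@(0,0):R

no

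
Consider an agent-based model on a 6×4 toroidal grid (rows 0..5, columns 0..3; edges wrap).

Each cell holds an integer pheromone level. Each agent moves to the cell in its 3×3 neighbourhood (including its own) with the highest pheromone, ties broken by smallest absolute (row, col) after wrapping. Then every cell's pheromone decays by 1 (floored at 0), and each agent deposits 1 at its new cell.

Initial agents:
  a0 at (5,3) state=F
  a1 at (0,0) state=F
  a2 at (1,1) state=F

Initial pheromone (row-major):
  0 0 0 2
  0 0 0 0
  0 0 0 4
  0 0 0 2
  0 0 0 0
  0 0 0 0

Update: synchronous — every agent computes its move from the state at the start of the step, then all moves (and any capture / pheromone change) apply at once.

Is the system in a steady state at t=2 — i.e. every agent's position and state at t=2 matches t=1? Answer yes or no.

no

t=1: a0@(0,3) a1@(0,3) a2@(0,0) | pheromone: 1 0 0 3 / 0 0 0 0 / 0 0 0 3 / 0 0 0 1 / 0 0 0 0 / 0 0 0 0
t=2: a0@(0,3) a1@(0,3) a2@(0,3) | pheromone: 0 0 0 5 / 0 0 0 0 / 0 0 0 2 / 0 0 0 0 / 0 0 0 0 / 0 0 0 0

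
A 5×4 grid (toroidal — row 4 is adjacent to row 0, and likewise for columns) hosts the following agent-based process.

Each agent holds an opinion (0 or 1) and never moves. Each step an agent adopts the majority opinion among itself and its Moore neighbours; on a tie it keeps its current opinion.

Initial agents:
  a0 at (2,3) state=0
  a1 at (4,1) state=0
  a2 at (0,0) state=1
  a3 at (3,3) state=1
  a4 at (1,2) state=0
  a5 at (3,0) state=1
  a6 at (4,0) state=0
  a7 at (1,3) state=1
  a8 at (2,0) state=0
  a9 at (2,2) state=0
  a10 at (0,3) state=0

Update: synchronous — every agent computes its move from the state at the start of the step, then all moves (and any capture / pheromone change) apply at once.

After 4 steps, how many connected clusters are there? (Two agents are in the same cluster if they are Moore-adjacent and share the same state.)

t=1: a0@(2,3):0 a1@(4,1):0 a2@(0,0):0 a3@(3,3):0 a4@(1,2):0 a5@(3,0):0 a6@(4,0):0 a7@(1,3):0 a8@(2,0):1 a9@(2,2):0 a10@(0,3):0
t=2: a0@(2,3):0 a1@(4,1):0 a2@(0,0):0 a3@(3,3):0 a4@(1,2):0 a5@(3,0):0 a6@(4,0):0 a7@(1,3):0 a8@(2,0):0 a9@(2,2):0 a10@(0,3):0
t=3: (unchanged — steady state)

1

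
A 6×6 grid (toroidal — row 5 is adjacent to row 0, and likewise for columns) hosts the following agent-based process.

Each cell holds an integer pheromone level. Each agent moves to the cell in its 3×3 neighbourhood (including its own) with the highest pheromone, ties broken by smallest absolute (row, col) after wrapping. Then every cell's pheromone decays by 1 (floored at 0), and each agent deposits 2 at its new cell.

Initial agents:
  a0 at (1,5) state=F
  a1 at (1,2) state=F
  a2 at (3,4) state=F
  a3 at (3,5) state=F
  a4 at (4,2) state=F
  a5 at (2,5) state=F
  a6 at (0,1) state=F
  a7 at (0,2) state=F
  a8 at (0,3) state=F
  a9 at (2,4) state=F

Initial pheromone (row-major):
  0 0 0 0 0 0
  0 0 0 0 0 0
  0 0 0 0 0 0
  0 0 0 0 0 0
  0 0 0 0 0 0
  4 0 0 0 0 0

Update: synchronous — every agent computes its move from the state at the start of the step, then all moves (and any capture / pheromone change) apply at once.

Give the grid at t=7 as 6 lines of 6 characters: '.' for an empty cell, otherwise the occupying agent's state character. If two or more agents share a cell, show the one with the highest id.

t=1: a0@(0,0) a1@(0,1) a2@(2,3) a3@(2,0) a4@(3,1) a5@(1,0) a6@(5,0) a7@(0,1) a8@(0,2) a9@(1,3) | pheromone: 2 4 2 0 0 0 / 2 0 0 2 0 0 / 2 0 0 2 0 0 / 0 2 0 0 0 0 / 0 0 0 0 0 0 / 5 0 0 0 0 0
t=2: a0@(5,0) a1@(5,0) a2@(1,3) a3@(1,0) a4@(2,0) a5@(0,1) a6@(5,0) a7@(5,0) a8@(0,1) a9@(0,2) | pheromone: 1 7 3 0 0 0 / 3 0 0 3 0 0 / 3 0 0 1 0 0 / 0 1 0 0 0 0 / 0 0 0 0 0 0 / 12 0 0 0 0 0
t=3: a0@(5,0) a1@(5,0) a2@(0,2) a3@(0,1) a4@(1,0) a5@(5,0) a6@(5,0) a7@(5,0) a8@(5,0) a9@(0,1) | pheromone: 0 10 4 0 0 0 / 4 0 0 2 0 0 / 2 0 0 0 0 0 / 0 0 0 0 0 0 / 0 0 0 0 0 0 / 23 0 0 0 0 0
t=4: a0@(5,0) a1@(5,0) a2@(0,1) a3@(5,0) a4@(0,1) a5@(5,0) a6@(5,0) a7@(5,0) a8@(5,0) a9@(5,0) | pheromone: 0 13 3 0 0 0 / 3 0 0 1 0 0 / 1 0 0 0 0 0 / 0 0 0 0 0 0 / 0 0 0 0 0 0 / 38 0 0 0 0 0
t=5: a0@(5,0) a1@(5,0) a2@(5,0) a3@(5,0) a4@(5,0) a5@(5,0) a6@(5,0) a7@(5,0) a8@(5,0) a9@(5,0) | pheromone: 0 12 2 0 0 0 / 2 0 0 0 0 0 / 0 0 0 0 0 0 / 0 0 0 0 0 0 / 0 0 0 0 0 0 / 57 0 0 0 0 0
t=6: a0@(5,0) a1@(5,0) a2@(5,0) a3@(5,0) a4@(5,0) a5@(5,0) a6@(5,0) a7@(5,0) a8@(5,0) a9@(5,0) | pheromone: 0 11 1 0 0 0 / 1 0 0 0 0 0 / 0 0 0 0 0 0 / 0 0 0 0 0 0 / 0 0 0 0 0 0 / 76 0 0 0 0 0
t=7: a0@(5,0) a1@(5,0) a2@(5,0) a3@(5,0) a4@(5,0) a5@(5,0) a6@(5,0) a7@(5,0) a8@(5,0) a9@(5,0) | pheromone: 0 10 0 0 0 0 / 0 0 0 0 0 0 / 0 0 0 0 0 0 / 0 0 0 0 0 0 / 0 0 0 0 0 0 / 95 0 0 0 0 0

......
......
......
......
......
F.....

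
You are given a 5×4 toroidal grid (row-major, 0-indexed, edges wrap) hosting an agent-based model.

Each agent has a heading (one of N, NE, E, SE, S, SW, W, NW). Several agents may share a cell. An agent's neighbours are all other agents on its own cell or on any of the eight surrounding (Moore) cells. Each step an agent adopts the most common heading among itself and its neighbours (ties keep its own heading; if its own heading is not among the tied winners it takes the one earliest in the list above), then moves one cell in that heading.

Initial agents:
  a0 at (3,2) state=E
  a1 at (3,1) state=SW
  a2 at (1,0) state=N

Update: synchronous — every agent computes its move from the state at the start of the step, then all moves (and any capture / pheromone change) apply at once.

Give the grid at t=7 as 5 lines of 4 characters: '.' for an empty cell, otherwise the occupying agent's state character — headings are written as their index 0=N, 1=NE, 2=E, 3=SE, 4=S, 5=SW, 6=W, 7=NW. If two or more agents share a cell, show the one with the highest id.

..5.
....
....
.2..
0...

t=1: a0@(3,3):E a1@(4,0):SW a2@(0,0):N
t=2: a0@(3,0):E a1@(0,3):SW a2@(4,0):N
t=3: a0@(3,1):E a1@(1,2):SW a2@(3,0):N
t=4: a0@(3,2):E a1@(2,1):SW a2@(2,0):N
t=5: a0@(3,3):E a1@(3,0):SW a2@(1,0):N
t=6: a0@(3,0):E a1@(4,3):SW a2@(0,0):N
t=7: a0@(3,1):E a1@(0,2):SW a2@(4,0):N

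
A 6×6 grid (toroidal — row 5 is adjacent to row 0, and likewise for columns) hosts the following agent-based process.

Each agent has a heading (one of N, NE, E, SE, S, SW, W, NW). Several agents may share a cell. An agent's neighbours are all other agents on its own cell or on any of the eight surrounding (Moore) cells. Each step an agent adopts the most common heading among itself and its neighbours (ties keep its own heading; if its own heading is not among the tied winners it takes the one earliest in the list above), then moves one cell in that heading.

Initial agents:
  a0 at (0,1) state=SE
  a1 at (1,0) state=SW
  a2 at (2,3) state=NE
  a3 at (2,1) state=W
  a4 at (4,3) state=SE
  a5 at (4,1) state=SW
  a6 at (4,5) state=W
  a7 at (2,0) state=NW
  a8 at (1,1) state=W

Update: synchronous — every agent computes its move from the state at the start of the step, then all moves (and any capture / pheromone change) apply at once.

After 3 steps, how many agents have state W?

t=1: a0@(1,2):SE a1@(1,5):W a2@(1,4):NE a3@(2,0):W a4@(5,4):SE a5@(5,0):SW a6@(4,4):W a7@(2,5):W a8@(1,0):W
t=2: a0@(2,3):SE a1@(1,4):W a2@(1,3):W a3@(2,5):W a4@(0,5):SE a5@(0,5):SW a6@(4,3):W a7@(2,4):W a8@(1,5):W
t=3: a0@(2,2):W a1@(1,3):W a2@(1,2):W a3@(2,4):W a4@(0,4):W a5@(0,4):W a6@(4,2):W a7@(2,3):W a8@(1,4):W

9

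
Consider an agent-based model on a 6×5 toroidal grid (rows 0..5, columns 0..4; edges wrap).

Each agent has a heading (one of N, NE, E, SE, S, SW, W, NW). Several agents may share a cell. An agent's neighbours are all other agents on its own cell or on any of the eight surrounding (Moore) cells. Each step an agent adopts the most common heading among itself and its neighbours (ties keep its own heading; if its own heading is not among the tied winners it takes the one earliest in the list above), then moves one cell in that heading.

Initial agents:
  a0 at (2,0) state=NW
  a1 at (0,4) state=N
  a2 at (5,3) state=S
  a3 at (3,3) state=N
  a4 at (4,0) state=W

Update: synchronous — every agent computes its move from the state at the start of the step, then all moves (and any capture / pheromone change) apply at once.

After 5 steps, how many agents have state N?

2

t=1: a0@(1,4):NW a1@(5,4):N a2@(0,3):S a3@(2,3):N a4@(4,4):W
t=2: a0@(0,3):NW a1@(4,4):N a2@(1,3):S a3@(1,3):N a4@(4,3):W
t=3: a0@(5,2):NW a1@(3,4):N a2@(2,3):S a3@(0,3):N a4@(4,2):W
t=4: a0@(4,1):NW a1@(2,4):N a2@(3,3):S a3@(5,3):N a4@(4,1):W
t=5: a0@(3,0):NW a1@(1,4):N a2@(4,3):S a3@(4,3):N a4@(4,0):W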